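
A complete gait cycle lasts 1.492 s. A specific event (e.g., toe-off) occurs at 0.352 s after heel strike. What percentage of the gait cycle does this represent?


pct = (event_time / cycle_time) * 100
pct = (0.352 / 1.492) * 100
ratio = 0.2359
pct = 23.5925


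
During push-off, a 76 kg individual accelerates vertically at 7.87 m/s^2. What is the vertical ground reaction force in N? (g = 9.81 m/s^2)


GRF = m * (g + a)
GRF = 76 * (9.81 + 7.87)
GRF = 76 * 17.6800
GRF = 1343.6800


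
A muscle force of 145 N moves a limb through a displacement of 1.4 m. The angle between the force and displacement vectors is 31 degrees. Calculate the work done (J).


W = F * d * cos(theta)
theta = 31 deg = 0.5411 rad
cos(theta) = 0.8572
W = 145 * 1.4 * 0.8572
W = 174.0050


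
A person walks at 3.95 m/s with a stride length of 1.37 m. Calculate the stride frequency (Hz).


f = v / stride_length
f = 3.95 / 1.37
f = 2.8832


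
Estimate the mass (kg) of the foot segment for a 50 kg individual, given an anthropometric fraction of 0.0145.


m_segment = body_mass * fraction
m_segment = 50 * 0.0145
m_segment = 0.7250


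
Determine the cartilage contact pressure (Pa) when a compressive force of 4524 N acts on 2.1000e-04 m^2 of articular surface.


P = F / A
P = 4524 / 2.1000e-04
P = 2.1543e+07


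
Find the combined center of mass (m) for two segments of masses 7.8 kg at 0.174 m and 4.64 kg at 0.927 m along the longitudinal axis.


COM = (m1*x1 + m2*x2) / (m1 + m2)
COM = (7.8*0.174 + 4.64*0.927) / (7.8 + 4.64)
Numerator = 5.6585
Denominator = 12.4400
COM = 0.4549


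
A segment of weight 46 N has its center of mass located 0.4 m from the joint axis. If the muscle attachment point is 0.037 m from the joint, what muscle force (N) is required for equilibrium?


F_muscle = W * d_load / d_muscle
F_muscle = 46 * 0.4 / 0.037
Numerator = 18.4000
F_muscle = 497.2973


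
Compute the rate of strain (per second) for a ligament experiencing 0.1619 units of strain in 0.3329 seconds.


strain_rate = delta_strain / delta_t
strain_rate = 0.1619 / 0.3329
strain_rate = 0.4863


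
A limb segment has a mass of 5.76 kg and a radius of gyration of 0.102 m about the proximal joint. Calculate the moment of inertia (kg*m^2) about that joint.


I = m * k^2
I = 5.76 * 0.102^2
k^2 = 0.0104
I = 0.0599


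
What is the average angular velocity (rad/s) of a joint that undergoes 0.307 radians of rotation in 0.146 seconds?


omega = delta_theta / delta_t
omega = 0.307 / 0.146
omega = 2.1027


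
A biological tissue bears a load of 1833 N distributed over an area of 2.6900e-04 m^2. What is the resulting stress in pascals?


stress = F / A
stress = 1833 / 2.6900e-04
stress = 6.8141e+06


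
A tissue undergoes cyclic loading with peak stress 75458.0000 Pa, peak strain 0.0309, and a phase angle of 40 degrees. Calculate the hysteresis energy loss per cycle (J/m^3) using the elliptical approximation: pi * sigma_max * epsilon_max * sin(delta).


E_loss = pi * sigma_max * epsilon_max * sin(delta)
delta = 40 deg = 0.6981 rad
sin(delta) = 0.6428
E_loss = pi * 75458.0000 * 0.0309 * 0.6428
E_loss = 4708.4844


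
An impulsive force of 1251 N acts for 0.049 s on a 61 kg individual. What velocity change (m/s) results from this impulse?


J = F * dt = 1251 * 0.049 = 61.2990 N*s
delta_v = J / m
delta_v = 61.2990 / 61
delta_v = 1.0049


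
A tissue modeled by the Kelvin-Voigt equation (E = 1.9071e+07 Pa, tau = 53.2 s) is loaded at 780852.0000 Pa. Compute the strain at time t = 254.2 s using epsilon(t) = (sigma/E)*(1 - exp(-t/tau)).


epsilon(t) = (sigma/E) * (1 - exp(-t/tau))
sigma/E = 780852.0000 / 1.9071e+07 = 0.0409
exp(-t/tau) = exp(-254.2 / 53.2) = 0.0084
epsilon = 0.0409 * (1 - 0.0084)
epsilon = 0.0406


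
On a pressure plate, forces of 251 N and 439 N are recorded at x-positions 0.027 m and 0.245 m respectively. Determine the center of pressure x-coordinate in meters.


COP_x = (F1*x1 + F2*x2) / (F1 + F2)
COP_x = (251*0.027 + 439*0.245) / (251 + 439)
Numerator = 114.3320
Denominator = 690
COP_x = 0.1657


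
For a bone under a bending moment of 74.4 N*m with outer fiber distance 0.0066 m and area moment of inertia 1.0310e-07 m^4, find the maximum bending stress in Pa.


sigma = M * c / I
sigma = 74.4 * 0.0066 / 1.0310e-07
M * c = 0.4910
sigma = 4.7628e+06


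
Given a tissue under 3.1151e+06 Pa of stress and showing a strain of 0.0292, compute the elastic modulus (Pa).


E = stress / strain
E = 3.1151e+06 / 0.0292
E = 1.0668e+08


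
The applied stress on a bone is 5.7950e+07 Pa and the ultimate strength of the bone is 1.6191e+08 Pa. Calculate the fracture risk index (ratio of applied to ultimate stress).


FRI = applied / ultimate
FRI = 5.7950e+07 / 1.6191e+08
FRI = 0.3579


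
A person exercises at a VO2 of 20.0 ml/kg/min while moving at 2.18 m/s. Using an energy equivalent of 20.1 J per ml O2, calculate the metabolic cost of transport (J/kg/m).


Power per kg = VO2 * 20.1 / 60
Power per kg = 20.0 * 20.1 / 60 = 6.7000 W/kg
Cost = power_per_kg / speed
Cost = 6.7000 / 2.18
Cost = 3.0734


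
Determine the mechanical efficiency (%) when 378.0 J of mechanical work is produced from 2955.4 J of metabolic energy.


eta = (W_mech / E_meta) * 100
eta = (378.0 / 2955.4) * 100
ratio = 0.1279
eta = 12.7901


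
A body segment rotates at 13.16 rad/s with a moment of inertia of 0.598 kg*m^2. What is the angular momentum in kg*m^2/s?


L = I * omega
L = 0.598 * 13.16
L = 7.8697


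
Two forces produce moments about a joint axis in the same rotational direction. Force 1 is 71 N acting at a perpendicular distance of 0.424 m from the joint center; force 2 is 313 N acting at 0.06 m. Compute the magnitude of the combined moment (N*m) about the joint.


M = F1 * d1 + F2 * d2
M = 71 * 0.424 + 313 * 0.06
M = 30.1040 + 18.7800
M = 48.8840


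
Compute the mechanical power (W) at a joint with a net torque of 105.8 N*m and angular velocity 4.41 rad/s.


P = M * omega
P = 105.8 * 4.41
P = 466.5780


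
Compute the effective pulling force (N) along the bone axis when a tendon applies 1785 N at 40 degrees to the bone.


F_eff = F_tendon * cos(theta)
theta = 40 deg = 0.6981 rad
cos(theta) = 0.7660
F_eff = 1785 * 0.7660
F_eff = 1367.3893


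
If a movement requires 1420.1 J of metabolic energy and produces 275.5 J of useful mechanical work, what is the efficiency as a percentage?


eta = (W_mech / E_meta) * 100
eta = (275.5 / 1420.1) * 100
ratio = 0.1940
eta = 19.4000


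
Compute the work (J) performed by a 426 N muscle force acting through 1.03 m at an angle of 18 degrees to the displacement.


W = F * d * cos(theta)
theta = 18 deg = 0.3142 rad
cos(theta) = 0.9511
W = 426 * 1.03 * 0.9511
W = 417.3046


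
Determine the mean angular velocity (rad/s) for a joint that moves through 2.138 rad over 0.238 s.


omega = delta_theta / delta_t
omega = 2.138 / 0.238
omega = 8.9832


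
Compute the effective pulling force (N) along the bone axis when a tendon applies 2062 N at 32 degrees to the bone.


F_eff = F_tendon * cos(theta)
theta = 32 deg = 0.5585 rad
cos(theta) = 0.8480
F_eff = 2062 * 0.8480
F_eff = 1748.6752


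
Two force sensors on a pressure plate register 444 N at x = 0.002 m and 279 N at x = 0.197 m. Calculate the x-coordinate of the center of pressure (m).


COP_x = (F1*x1 + F2*x2) / (F1 + F2)
COP_x = (444*0.002 + 279*0.197) / (444 + 279)
Numerator = 55.8510
Denominator = 723
COP_x = 0.0772


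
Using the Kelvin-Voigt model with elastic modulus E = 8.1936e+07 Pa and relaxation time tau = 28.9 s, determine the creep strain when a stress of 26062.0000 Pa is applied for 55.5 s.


epsilon(t) = (sigma/E) * (1 - exp(-t/tau))
sigma/E = 26062.0000 / 8.1936e+07 = 3.1808e-04
exp(-t/tau) = exp(-55.5 / 28.9) = 0.1465
epsilon = 3.1808e-04 * (1 - 0.1465)
epsilon = 2.7146e-04


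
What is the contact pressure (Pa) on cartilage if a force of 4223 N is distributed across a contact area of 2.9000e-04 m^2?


P = F / A
P = 4223 / 2.9000e-04
P = 1.4562e+07


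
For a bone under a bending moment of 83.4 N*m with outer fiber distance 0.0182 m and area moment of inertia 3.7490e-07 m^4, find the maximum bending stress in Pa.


sigma = M * c / I
sigma = 83.4 * 0.0182 / 3.7490e-07
M * c = 1.5179
sigma = 4.0488e+06


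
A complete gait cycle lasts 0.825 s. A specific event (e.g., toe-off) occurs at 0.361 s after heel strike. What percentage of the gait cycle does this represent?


pct = (event_time / cycle_time) * 100
pct = (0.361 / 0.825) * 100
ratio = 0.4376
pct = 43.7576


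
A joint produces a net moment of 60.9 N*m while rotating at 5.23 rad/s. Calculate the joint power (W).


P = M * omega
P = 60.9 * 5.23
P = 318.5070


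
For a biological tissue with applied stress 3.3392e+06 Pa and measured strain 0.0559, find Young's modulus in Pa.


E = stress / strain
E = 3.3392e+06 / 0.0559
E = 5.9735e+07


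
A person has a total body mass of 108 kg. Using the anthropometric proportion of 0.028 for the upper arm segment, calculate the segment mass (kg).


m_segment = body_mass * fraction
m_segment = 108 * 0.028
m_segment = 3.0240


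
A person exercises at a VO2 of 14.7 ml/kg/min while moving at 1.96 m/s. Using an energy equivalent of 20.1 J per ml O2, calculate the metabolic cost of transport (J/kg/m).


Power per kg = VO2 * 20.1 / 60
Power per kg = 14.7 * 20.1 / 60 = 4.9245 W/kg
Cost = power_per_kg / speed
Cost = 4.9245 / 1.96
Cost = 2.5125


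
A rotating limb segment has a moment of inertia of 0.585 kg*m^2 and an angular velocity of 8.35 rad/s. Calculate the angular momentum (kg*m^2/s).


L = I * omega
L = 0.585 * 8.35
L = 4.8847


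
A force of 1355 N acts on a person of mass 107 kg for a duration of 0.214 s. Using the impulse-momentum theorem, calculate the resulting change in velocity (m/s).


J = F * dt = 1355 * 0.214 = 289.9700 N*s
delta_v = J / m
delta_v = 289.9700 / 107
delta_v = 2.7100


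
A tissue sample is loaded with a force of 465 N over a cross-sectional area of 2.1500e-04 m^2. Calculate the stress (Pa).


stress = F / A
stress = 465 / 2.1500e-04
stress = 2.1628e+06


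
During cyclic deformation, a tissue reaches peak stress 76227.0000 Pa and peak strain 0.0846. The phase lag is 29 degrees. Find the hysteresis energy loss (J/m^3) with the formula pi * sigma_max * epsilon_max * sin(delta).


E_loss = pi * sigma_max * epsilon_max * sin(delta)
delta = 29 deg = 0.5061 rad
sin(delta) = 0.4848
E_loss = pi * 76227.0000 * 0.0846 * 0.4848
E_loss = 9822.0082


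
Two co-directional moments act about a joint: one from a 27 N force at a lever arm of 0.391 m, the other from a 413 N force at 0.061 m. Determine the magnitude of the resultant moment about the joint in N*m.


M = F1 * d1 + F2 * d2
M = 27 * 0.391 + 413 * 0.061
M = 10.5570 + 25.1930
M = 35.7500


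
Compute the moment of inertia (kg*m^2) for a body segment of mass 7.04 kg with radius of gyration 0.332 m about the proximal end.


I = m * k^2
I = 7.04 * 0.332^2
k^2 = 0.1102
I = 0.7760


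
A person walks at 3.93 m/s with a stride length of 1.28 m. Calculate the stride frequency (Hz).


f = v / stride_length
f = 3.93 / 1.28
f = 3.0703


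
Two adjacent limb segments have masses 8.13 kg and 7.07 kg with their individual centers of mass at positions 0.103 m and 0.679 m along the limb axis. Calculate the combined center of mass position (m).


COM = (m1*x1 + m2*x2) / (m1 + m2)
COM = (8.13*0.103 + 7.07*0.679) / (8.13 + 7.07)
Numerator = 5.6379
Denominator = 15.2000
COM = 0.3709


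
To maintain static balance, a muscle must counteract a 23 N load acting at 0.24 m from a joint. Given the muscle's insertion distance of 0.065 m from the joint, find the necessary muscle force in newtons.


F_muscle = W * d_load / d_muscle
F_muscle = 23 * 0.24 / 0.065
Numerator = 5.5200
F_muscle = 84.9231


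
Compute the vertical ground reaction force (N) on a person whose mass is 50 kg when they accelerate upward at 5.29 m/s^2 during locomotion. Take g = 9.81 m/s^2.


GRF = m * (g + a)
GRF = 50 * (9.81 + 5.29)
GRF = 50 * 15.1000
GRF = 755.0000


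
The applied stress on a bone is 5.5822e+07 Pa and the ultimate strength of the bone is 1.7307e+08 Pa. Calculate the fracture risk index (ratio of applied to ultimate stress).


FRI = applied / ultimate
FRI = 5.5822e+07 / 1.7307e+08
FRI = 0.3225


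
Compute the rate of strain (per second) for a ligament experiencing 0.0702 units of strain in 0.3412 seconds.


strain_rate = delta_strain / delta_t
strain_rate = 0.0702 / 0.3412
strain_rate = 0.2057


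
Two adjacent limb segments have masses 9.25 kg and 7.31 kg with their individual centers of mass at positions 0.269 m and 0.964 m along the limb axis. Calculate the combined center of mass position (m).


COM = (m1*x1 + m2*x2) / (m1 + m2)
COM = (9.25*0.269 + 7.31*0.964) / (9.25 + 7.31)
Numerator = 9.5351
Denominator = 16.5600
COM = 0.5758


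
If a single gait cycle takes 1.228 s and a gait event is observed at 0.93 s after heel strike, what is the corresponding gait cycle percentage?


pct = (event_time / cycle_time) * 100
pct = (0.93 / 1.228) * 100
ratio = 0.7573
pct = 75.7329


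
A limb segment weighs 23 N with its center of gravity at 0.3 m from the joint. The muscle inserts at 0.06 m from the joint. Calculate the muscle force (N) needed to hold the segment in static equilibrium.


F_muscle = W * d_load / d_muscle
F_muscle = 23 * 0.3 / 0.06
Numerator = 6.9000
F_muscle = 115.0000


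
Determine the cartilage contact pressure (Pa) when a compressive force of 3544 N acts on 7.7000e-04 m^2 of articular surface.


P = F / A
P = 3544 / 7.7000e-04
P = 4.6026e+06


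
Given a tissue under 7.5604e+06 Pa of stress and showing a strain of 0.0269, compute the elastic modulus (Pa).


E = stress / strain
E = 7.5604e+06 / 0.0269
E = 2.8106e+08


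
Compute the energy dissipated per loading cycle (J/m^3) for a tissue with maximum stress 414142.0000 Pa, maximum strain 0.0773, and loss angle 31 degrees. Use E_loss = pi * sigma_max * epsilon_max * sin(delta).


E_loss = pi * sigma_max * epsilon_max * sin(delta)
delta = 31 deg = 0.5411 rad
sin(delta) = 0.5150
E_loss = pi * 414142.0000 * 0.0773 * 0.5150
E_loss = 51798.5949


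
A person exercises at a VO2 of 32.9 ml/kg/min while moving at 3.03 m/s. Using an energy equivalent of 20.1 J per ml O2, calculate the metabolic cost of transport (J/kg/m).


Power per kg = VO2 * 20.1 / 60
Power per kg = 32.9 * 20.1 / 60 = 11.0215 W/kg
Cost = power_per_kg / speed
Cost = 11.0215 / 3.03
Cost = 3.6375


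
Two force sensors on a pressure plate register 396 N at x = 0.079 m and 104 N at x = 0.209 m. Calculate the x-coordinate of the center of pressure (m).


COP_x = (F1*x1 + F2*x2) / (F1 + F2)
COP_x = (396*0.079 + 104*0.209) / (396 + 104)
Numerator = 53.0200
Denominator = 500
COP_x = 0.1060


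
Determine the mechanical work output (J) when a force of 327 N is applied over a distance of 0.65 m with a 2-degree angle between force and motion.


W = F * d * cos(theta)
theta = 2 deg = 0.0349 rad
cos(theta) = 0.9994
W = 327 * 0.65 * 0.9994
W = 212.4205


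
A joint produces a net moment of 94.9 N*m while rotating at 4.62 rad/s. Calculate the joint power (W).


P = M * omega
P = 94.9 * 4.62
P = 438.4380


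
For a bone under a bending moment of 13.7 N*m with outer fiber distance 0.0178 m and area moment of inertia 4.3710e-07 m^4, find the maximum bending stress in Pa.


sigma = M * c / I
sigma = 13.7 * 0.0178 / 4.3710e-07
M * c = 0.2439
sigma = 557904.3697


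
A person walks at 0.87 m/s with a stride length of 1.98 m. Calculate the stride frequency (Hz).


f = v / stride_length
f = 0.87 / 1.98
f = 0.4394


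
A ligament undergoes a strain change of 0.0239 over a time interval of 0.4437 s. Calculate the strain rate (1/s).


strain_rate = delta_strain / delta_t
strain_rate = 0.0239 / 0.4437
strain_rate = 0.0539


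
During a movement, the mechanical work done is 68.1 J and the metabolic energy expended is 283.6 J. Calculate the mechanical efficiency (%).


eta = (W_mech / E_meta) * 100
eta = (68.1 / 283.6) * 100
ratio = 0.2401
eta = 24.0127


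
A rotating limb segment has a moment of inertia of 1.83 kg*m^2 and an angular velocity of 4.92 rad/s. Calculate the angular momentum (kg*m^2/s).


L = I * omega
L = 1.83 * 4.92
L = 9.0036


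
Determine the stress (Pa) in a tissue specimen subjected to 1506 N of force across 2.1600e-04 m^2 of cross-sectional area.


stress = F / A
stress = 1506 / 2.1600e-04
stress = 6.9722e+06


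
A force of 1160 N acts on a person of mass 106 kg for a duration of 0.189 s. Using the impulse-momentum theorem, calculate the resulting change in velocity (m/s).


J = F * dt = 1160 * 0.189 = 219.2400 N*s
delta_v = J / m
delta_v = 219.2400 / 106
delta_v = 2.0683


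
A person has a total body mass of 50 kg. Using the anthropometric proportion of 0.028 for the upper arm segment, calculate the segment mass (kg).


m_segment = body_mass * fraction
m_segment = 50 * 0.028
m_segment = 1.4000


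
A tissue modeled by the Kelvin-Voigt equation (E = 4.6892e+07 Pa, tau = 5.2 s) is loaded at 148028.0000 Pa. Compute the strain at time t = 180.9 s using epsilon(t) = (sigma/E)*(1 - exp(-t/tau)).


epsilon(t) = (sigma/E) * (1 - exp(-t/tau))
sigma/E = 148028.0000 / 4.6892e+07 = 0.0032
exp(-t/tau) = exp(-180.9 / 5.2) = 7.7905e-16
epsilon = 0.0032 * (1 - 7.7905e-16)
epsilon = 0.0032


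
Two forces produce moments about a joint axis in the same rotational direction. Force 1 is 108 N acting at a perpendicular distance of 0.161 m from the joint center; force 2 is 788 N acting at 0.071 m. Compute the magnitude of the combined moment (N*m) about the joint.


M = F1 * d1 + F2 * d2
M = 108 * 0.161 + 788 * 0.071
M = 17.3880 + 55.9480
M = 73.3360


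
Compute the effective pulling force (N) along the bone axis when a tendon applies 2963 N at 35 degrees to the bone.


F_eff = F_tendon * cos(theta)
theta = 35 deg = 0.6109 rad
cos(theta) = 0.8192
F_eff = 2963 * 0.8192
F_eff = 2427.1475


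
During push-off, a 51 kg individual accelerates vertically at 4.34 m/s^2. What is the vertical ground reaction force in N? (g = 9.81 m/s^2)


GRF = m * (g + a)
GRF = 51 * (9.81 + 4.34)
GRF = 51 * 14.1500
GRF = 721.6500


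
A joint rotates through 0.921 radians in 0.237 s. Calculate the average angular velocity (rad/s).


omega = delta_theta / delta_t
omega = 0.921 / 0.237
omega = 3.8861


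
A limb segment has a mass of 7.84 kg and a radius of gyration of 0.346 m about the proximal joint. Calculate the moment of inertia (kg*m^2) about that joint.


I = m * k^2
I = 7.84 * 0.346^2
k^2 = 0.1197
I = 0.9386


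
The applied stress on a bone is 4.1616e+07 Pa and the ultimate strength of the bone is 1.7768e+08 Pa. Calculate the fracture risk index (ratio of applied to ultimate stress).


FRI = applied / ultimate
FRI = 4.1616e+07 / 1.7768e+08
FRI = 0.2342


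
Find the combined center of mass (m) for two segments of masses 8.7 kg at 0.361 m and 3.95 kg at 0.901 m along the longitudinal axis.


COM = (m1*x1 + m2*x2) / (m1 + m2)
COM = (8.7*0.361 + 3.95*0.901) / (8.7 + 3.95)
Numerator = 6.6997
Denominator = 12.6500
COM = 0.5296


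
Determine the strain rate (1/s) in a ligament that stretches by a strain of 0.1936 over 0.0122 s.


strain_rate = delta_strain / delta_t
strain_rate = 0.1936 / 0.0122
strain_rate = 15.8689


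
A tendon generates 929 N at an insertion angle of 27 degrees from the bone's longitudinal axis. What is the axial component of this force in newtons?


F_eff = F_tendon * cos(theta)
theta = 27 deg = 0.4712 rad
cos(theta) = 0.8910
F_eff = 929 * 0.8910
F_eff = 827.7451


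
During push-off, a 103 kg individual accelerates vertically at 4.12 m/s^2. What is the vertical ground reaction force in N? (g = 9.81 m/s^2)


GRF = m * (g + a)
GRF = 103 * (9.81 + 4.12)
GRF = 103 * 13.9300
GRF = 1434.7900


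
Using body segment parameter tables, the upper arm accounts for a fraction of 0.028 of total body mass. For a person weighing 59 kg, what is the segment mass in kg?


m_segment = body_mass * fraction
m_segment = 59 * 0.028
m_segment = 1.6520


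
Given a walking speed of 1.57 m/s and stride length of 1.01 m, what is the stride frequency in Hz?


f = v / stride_length
f = 1.57 / 1.01
f = 1.5545


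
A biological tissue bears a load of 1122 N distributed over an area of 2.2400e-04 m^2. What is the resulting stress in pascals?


stress = F / A
stress = 1122 / 2.2400e-04
stress = 5.0089e+06


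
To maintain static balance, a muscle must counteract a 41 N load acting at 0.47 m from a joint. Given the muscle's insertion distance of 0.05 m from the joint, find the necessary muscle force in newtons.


F_muscle = W * d_load / d_muscle
F_muscle = 41 * 0.47 / 0.05
Numerator = 19.2700
F_muscle = 385.4000


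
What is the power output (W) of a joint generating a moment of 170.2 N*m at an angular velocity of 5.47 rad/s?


P = M * omega
P = 170.2 * 5.47
P = 930.9940


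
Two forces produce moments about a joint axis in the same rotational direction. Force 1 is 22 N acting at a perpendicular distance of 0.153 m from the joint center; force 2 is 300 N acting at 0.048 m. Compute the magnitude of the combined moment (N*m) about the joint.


M = F1 * d1 + F2 * d2
M = 22 * 0.153 + 300 * 0.048
M = 3.3660 + 14.4000
M = 17.7660


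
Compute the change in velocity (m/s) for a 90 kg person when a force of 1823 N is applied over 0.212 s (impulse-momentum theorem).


J = F * dt = 1823 * 0.212 = 386.4760 N*s
delta_v = J / m
delta_v = 386.4760 / 90
delta_v = 4.2942


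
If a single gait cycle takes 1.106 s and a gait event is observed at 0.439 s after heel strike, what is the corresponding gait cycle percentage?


pct = (event_time / cycle_time) * 100
pct = (0.439 / 1.106) * 100
ratio = 0.3969
pct = 39.6926


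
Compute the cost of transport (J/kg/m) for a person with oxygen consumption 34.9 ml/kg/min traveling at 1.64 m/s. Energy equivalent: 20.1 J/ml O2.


Power per kg = VO2 * 20.1 / 60
Power per kg = 34.9 * 20.1 / 60 = 11.6915 W/kg
Cost = power_per_kg / speed
Cost = 11.6915 / 1.64
Cost = 7.1290


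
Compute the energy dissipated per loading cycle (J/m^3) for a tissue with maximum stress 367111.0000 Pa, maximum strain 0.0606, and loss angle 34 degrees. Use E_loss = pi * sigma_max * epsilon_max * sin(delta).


E_loss = pi * sigma_max * epsilon_max * sin(delta)
delta = 34 deg = 0.5934 rad
sin(delta) = 0.5592
E_loss = pi * 367111.0000 * 0.0606 * 0.5592
E_loss = 39082.4288


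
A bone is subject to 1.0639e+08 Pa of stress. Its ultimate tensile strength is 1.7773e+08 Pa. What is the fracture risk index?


FRI = applied / ultimate
FRI = 1.0639e+08 / 1.7773e+08
FRI = 0.5986


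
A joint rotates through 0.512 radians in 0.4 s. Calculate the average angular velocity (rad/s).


omega = delta_theta / delta_t
omega = 0.512 / 0.4
omega = 1.2800


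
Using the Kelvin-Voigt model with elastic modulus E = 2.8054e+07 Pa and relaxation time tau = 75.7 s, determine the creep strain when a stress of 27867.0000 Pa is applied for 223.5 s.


epsilon(t) = (sigma/E) * (1 - exp(-t/tau))
sigma/E = 27867.0000 / 2.8054e+07 = 9.9333e-04
exp(-t/tau) = exp(-223.5 / 75.7) = 0.0522
epsilon = 9.9333e-04 * (1 - 0.0522)
epsilon = 9.4147e-04


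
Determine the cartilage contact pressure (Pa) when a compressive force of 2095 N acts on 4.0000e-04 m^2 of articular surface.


P = F / A
P = 2095 / 4.0000e-04
P = 5.2375e+06


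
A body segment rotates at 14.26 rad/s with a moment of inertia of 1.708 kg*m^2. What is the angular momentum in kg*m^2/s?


L = I * omega
L = 1.708 * 14.26
L = 24.3561


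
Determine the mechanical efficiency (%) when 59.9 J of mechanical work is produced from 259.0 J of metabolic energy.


eta = (W_mech / E_meta) * 100
eta = (59.9 / 259.0) * 100
ratio = 0.2313
eta = 23.1274


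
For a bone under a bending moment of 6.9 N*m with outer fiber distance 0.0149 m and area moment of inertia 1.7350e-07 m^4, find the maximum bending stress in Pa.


sigma = M * c / I
sigma = 6.9 * 0.0149 / 1.7350e-07
M * c = 0.1028
sigma = 592564.8415


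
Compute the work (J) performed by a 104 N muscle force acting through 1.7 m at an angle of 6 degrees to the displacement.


W = F * d * cos(theta)
theta = 6 deg = 0.1047 rad
cos(theta) = 0.9945
W = 104 * 1.7 * 0.9945
W = 175.8315


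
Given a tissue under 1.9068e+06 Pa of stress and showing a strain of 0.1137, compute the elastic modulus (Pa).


E = stress / strain
E = 1.9068e+06 / 0.1137
E = 1.6770e+07


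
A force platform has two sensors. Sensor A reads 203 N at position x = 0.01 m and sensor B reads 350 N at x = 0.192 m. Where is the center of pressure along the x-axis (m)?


COP_x = (F1*x1 + F2*x2) / (F1 + F2)
COP_x = (203*0.01 + 350*0.192) / (203 + 350)
Numerator = 69.2300
Denominator = 553
COP_x = 0.1252


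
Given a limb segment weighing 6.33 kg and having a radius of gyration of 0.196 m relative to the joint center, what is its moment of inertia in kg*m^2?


I = m * k^2
I = 6.33 * 0.196^2
k^2 = 0.0384
I = 0.2432


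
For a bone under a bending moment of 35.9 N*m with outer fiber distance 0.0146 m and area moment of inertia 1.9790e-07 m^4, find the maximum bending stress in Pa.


sigma = M * c / I
sigma = 35.9 * 0.0146 / 1.9790e-07
M * c = 0.5241
sigma = 2.6485e+06


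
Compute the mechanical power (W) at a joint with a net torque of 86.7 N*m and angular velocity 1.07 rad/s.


P = M * omega
P = 86.7 * 1.07
P = 92.7690


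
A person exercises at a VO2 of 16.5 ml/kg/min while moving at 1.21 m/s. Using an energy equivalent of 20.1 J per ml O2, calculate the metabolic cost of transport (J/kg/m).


Power per kg = VO2 * 20.1 / 60
Power per kg = 16.5 * 20.1 / 60 = 5.5275 W/kg
Cost = power_per_kg / speed
Cost = 5.5275 / 1.21
Cost = 4.5682


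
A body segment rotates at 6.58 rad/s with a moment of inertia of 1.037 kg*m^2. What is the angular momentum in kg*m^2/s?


L = I * omega
L = 1.037 * 6.58
L = 6.8235


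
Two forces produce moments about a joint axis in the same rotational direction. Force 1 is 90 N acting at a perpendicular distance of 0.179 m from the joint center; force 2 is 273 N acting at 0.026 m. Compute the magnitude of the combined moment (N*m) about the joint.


M = F1 * d1 + F2 * d2
M = 90 * 0.179 + 273 * 0.026
M = 16.1100 + 7.0980
M = 23.2080


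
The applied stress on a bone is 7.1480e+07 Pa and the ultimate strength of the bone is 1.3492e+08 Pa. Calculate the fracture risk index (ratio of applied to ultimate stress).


FRI = applied / ultimate
FRI = 7.1480e+07 / 1.3492e+08
FRI = 0.5298


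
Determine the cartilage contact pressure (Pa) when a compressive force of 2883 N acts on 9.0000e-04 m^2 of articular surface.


P = F / A
P = 2883 / 9.0000e-04
P = 3.2033e+06


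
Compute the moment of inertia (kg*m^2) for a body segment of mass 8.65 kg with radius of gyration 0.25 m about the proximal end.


I = m * k^2
I = 8.65 * 0.25^2
k^2 = 0.0625
I = 0.5406


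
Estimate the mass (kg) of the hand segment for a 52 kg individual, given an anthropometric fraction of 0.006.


m_segment = body_mass * fraction
m_segment = 52 * 0.006
m_segment = 0.3120


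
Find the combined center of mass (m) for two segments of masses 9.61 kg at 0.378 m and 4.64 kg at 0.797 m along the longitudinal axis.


COM = (m1*x1 + m2*x2) / (m1 + m2)
COM = (9.61*0.378 + 4.64*0.797) / (9.61 + 4.64)
Numerator = 7.3307
Denominator = 14.2500
COM = 0.5144


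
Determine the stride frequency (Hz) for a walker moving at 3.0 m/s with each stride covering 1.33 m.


f = v / stride_length
f = 3.0 / 1.33
f = 2.2556


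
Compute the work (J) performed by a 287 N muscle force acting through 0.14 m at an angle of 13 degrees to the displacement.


W = F * d * cos(theta)
theta = 13 deg = 0.2269 rad
cos(theta) = 0.9744
W = 287 * 0.14 * 0.9744
W = 39.1502


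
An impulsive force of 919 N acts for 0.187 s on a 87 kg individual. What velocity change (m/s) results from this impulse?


J = F * dt = 919 * 0.187 = 171.8530 N*s
delta_v = J / m
delta_v = 171.8530 / 87
delta_v = 1.9753


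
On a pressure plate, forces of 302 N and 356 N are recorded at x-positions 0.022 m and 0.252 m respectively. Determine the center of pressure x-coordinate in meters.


COP_x = (F1*x1 + F2*x2) / (F1 + F2)
COP_x = (302*0.022 + 356*0.252) / (302 + 356)
Numerator = 96.3560
Denominator = 658
COP_x = 0.1464


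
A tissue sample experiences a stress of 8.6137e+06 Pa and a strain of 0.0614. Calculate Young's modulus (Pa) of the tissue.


E = stress / strain
E = 8.6137e+06 / 0.0614
E = 1.4029e+08


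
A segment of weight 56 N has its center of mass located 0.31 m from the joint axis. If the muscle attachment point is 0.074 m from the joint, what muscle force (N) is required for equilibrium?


F_muscle = W * d_load / d_muscle
F_muscle = 56 * 0.31 / 0.074
Numerator = 17.3600
F_muscle = 234.5946


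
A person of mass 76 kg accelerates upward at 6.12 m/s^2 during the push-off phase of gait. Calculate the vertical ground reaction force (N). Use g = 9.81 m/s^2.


GRF = m * (g + a)
GRF = 76 * (9.81 + 6.12)
GRF = 76 * 15.9300
GRF = 1210.6800


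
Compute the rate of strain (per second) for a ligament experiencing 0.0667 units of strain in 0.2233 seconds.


strain_rate = delta_strain / delta_t
strain_rate = 0.0667 / 0.2233
strain_rate = 0.2987


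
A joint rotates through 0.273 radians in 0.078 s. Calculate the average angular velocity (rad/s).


omega = delta_theta / delta_t
omega = 0.273 / 0.078
omega = 3.5000


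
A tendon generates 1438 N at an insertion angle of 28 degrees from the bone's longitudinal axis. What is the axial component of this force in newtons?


F_eff = F_tendon * cos(theta)
theta = 28 deg = 0.4887 rad
cos(theta) = 0.8829
F_eff = 1438 * 0.8829
F_eff = 1269.6786


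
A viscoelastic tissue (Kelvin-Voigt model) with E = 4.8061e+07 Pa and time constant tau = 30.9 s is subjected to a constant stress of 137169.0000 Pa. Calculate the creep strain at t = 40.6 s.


epsilon(t) = (sigma/E) * (1 - exp(-t/tau))
sigma/E = 137169.0000 / 4.8061e+07 = 0.0029
exp(-t/tau) = exp(-40.6 / 30.9) = 0.2688
epsilon = 0.0029 * (1 - 0.2688)
epsilon = 0.0021


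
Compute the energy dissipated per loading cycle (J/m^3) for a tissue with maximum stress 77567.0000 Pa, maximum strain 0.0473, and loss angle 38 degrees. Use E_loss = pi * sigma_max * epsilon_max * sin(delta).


E_loss = pi * sigma_max * epsilon_max * sin(delta)
delta = 38 deg = 0.6632 rad
sin(delta) = 0.6157
E_loss = pi * 77567.0000 * 0.0473 * 0.6157
E_loss = 7096.2676


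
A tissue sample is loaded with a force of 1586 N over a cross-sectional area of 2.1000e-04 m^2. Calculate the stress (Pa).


stress = F / A
stress = 1586 / 2.1000e-04
stress = 7.5524e+06


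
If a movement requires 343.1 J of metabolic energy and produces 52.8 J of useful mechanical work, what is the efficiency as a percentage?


eta = (W_mech / E_meta) * 100
eta = (52.8 / 343.1) * 100
ratio = 0.1539
eta = 15.3891


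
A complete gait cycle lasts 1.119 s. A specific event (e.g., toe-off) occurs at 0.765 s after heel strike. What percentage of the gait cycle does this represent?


pct = (event_time / cycle_time) * 100
pct = (0.765 / 1.119) * 100
ratio = 0.6836
pct = 68.3646


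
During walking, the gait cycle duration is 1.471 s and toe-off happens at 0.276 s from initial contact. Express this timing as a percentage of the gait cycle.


pct = (event_time / cycle_time) * 100
pct = (0.276 / 1.471) * 100
ratio = 0.1876
pct = 18.7627


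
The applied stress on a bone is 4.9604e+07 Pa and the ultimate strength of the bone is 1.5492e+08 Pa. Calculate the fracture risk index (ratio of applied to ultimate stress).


FRI = applied / ultimate
FRI = 4.9604e+07 / 1.5492e+08
FRI = 0.3202


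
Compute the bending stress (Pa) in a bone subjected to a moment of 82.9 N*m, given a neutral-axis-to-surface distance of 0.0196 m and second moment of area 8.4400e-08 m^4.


sigma = M * c / I
sigma = 82.9 * 0.0196 / 8.4400e-08
M * c = 1.6248
sigma = 1.9252e+07


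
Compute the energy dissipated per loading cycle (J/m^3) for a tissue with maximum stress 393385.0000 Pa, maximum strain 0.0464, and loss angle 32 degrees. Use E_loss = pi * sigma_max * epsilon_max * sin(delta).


E_loss = pi * sigma_max * epsilon_max * sin(delta)
delta = 32 deg = 0.5585 rad
sin(delta) = 0.5299
E_loss = pi * 393385.0000 * 0.0464 * 0.5299
E_loss = 30387.5270


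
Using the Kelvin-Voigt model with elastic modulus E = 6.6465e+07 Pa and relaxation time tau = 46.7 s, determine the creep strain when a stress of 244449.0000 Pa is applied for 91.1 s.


epsilon(t) = (sigma/E) * (1 - exp(-t/tau))
sigma/E = 244449.0000 / 6.6465e+07 = 0.0037
exp(-t/tau) = exp(-91.1 / 46.7) = 0.1422
epsilon = 0.0037 * (1 - 0.1422)
epsilon = 0.0032


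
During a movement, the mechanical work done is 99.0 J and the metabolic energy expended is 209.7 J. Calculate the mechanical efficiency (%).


eta = (W_mech / E_meta) * 100
eta = (99.0 / 209.7) * 100
ratio = 0.4721
eta = 47.2103


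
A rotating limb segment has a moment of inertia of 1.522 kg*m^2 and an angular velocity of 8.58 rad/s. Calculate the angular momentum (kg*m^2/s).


L = I * omega
L = 1.522 * 8.58
L = 13.0588


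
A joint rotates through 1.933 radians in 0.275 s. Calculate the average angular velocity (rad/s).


omega = delta_theta / delta_t
omega = 1.933 / 0.275
omega = 7.0291


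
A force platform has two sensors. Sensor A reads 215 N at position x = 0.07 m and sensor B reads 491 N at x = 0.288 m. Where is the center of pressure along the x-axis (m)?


COP_x = (F1*x1 + F2*x2) / (F1 + F2)
COP_x = (215*0.07 + 491*0.288) / (215 + 491)
Numerator = 156.4580
Denominator = 706
COP_x = 0.2216


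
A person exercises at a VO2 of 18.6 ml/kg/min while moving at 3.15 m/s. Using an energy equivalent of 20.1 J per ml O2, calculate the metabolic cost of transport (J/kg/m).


Power per kg = VO2 * 20.1 / 60
Power per kg = 18.6 * 20.1 / 60 = 6.2310 W/kg
Cost = power_per_kg / speed
Cost = 6.2310 / 3.15
Cost = 1.9781


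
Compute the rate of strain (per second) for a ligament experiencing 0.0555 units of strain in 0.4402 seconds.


strain_rate = delta_strain / delta_t
strain_rate = 0.0555 / 0.4402
strain_rate = 0.1261


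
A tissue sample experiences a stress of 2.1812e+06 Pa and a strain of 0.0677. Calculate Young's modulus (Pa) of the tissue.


E = stress / strain
E = 2.1812e+06 / 0.0677
E = 3.2219e+07


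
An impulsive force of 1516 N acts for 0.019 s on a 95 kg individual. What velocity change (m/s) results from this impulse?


J = F * dt = 1516 * 0.019 = 28.8040 N*s
delta_v = J / m
delta_v = 28.8040 / 95
delta_v = 0.3032


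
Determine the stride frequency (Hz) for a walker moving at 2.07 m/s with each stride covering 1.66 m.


f = v / stride_length
f = 2.07 / 1.66
f = 1.2470


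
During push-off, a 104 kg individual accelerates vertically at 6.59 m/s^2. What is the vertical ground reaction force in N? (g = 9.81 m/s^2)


GRF = m * (g + a)
GRF = 104 * (9.81 + 6.59)
GRF = 104 * 16.4000
GRF = 1705.6000


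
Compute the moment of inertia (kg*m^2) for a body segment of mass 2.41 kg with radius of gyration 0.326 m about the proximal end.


I = m * k^2
I = 2.41 * 0.326^2
k^2 = 0.1063
I = 0.2561


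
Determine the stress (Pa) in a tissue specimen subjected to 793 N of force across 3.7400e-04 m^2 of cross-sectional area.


stress = F / A
stress = 793 / 3.7400e-04
stress = 2.1203e+06


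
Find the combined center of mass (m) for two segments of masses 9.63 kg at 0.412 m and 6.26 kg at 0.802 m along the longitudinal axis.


COM = (m1*x1 + m2*x2) / (m1 + m2)
COM = (9.63*0.412 + 6.26*0.802) / (9.63 + 6.26)
Numerator = 8.9881
Denominator = 15.8900
COM = 0.5656


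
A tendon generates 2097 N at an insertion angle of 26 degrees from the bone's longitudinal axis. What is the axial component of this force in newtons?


F_eff = F_tendon * cos(theta)
theta = 26 deg = 0.4538 rad
cos(theta) = 0.8988
F_eff = 2097 * 0.8988
F_eff = 1884.7711


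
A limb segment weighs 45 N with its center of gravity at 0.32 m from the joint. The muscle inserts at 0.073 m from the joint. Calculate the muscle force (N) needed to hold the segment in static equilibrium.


F_muscle = W * d_load / d_muscle
F_muscle = 45 * 0.32 / 0.073
Numerator = 14.4000
F_muscle = 197.2603


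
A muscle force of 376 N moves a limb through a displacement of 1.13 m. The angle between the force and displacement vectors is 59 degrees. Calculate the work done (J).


W = F * d * cos(theta)
theta = 59 deg = 1.0297 rad
cos(theta) = 0.5150
W = 376 * 1.13 * 0.5150
W = 218.8294


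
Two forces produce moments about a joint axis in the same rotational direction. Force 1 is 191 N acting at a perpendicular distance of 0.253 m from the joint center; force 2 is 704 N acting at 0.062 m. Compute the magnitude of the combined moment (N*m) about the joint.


M = F1 * d1 + F2 * d2
M = 191 * 0.253 + 704 * 0.062
M = 48.3230 + 43.6480
M = 91.9710


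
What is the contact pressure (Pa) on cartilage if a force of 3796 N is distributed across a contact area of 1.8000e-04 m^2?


P = F / A
P = 3796 / 1.8000e-04
P = 2.1089e+07


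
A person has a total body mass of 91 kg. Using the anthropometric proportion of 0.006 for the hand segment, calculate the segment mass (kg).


m_segment = body_mass * fraction
m_segment = 91 * 0.006
m_segment = 0.5460


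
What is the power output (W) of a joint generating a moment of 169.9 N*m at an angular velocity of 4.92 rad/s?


P = M * omega
P = 169.9 * 4.92
P = 835.9080


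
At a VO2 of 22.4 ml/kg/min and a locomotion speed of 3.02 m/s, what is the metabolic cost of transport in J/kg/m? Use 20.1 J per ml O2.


Power per kg = VO2 * 20.1 / 60
Power per kg = 22.4 * 20.1 / 60 = 7.5040 W/kg
Cost = power_per_kg / speed
Cost = 7.5040 / 3.02
Cost = 2.4848


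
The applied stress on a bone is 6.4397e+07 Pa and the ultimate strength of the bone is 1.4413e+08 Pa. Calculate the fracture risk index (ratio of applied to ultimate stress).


FRI = applied / ultimate
FRI = 6.4397e+07 / 1.4413e+08
FRI = 0.4468


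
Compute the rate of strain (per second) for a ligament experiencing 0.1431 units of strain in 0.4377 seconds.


strain_rate = delta_strain / delta_t
strain_rate = 0.1431 / 0.4377
strain_rate = 0.3269


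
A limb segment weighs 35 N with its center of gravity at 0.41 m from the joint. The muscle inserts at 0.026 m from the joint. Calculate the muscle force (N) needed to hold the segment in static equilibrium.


F_muscle = W * d_load / d_muscle
F_muscle = 35 * 0.41 / 0.026
Numerator = 14.3500
F_muscle = 551.9231


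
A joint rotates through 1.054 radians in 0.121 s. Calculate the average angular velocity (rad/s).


omega = delta_theta / delta_t
omega = 1.054 / 0.121
omega = 8.7107


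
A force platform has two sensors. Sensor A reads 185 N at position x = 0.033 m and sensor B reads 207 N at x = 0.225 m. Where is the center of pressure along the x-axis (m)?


COP_x = (F1*x1 + F2*x2) / (F1 + F2)
COP_x = (185*0.033 + 207*0.225) / (185 + 207)
Numerator = 52.6800
Denominator = 392
COP_x = 0.1344


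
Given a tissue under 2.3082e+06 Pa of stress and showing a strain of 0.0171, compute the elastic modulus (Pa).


E = stress / strain
E = 2.3082e+06 / 0.0171
E = 1.3498e+08


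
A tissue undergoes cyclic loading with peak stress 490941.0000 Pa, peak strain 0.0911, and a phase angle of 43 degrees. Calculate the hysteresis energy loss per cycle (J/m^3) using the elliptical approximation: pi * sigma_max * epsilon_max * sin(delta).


E_loss = pi * sigma_max * epsilon_max * sin(delta)
delta = 43 deg = 0.7505 rad
sin(delta) = 0.6820
E_loss = pi * 490941.0000 * 0.0911 * 0.6820
E_loss = 95825.4534
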